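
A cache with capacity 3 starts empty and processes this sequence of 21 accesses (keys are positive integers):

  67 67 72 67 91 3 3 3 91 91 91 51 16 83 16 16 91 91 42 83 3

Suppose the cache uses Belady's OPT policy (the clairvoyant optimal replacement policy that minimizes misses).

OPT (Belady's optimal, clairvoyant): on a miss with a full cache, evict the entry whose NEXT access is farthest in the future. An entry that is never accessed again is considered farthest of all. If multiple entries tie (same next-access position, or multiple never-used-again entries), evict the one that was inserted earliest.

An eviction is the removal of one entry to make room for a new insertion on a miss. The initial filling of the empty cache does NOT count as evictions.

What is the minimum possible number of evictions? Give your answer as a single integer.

Answer: 6

Derivation:
OPT (Belady) simulation (capacity=3):
  1. access 67: MISS. Cache: [67]
  2. access 67: HIT. Next use of 67: step 4. Cache: [67]
  3. access 72: MISS. Cache: [67 72]
  4. access 67: HIT. Next use of 67: never. Cache: [67 72]
  5. access 91: MISS. Cache: [67 72 91]
  6. access 3: MISS, evict 67 (next use: never). Cache: [72 91 3]
  7. access 3: HIT. Next use of 3: step 8. Cache: [72 91 3]
  8. access 3: HIT. Next use of 3: step 21. Cache: [72 91 3]
  9. access 91: HIT. Next use of 91: step 10. Cache: [72 91 3]
  10. access 91: HIT. Next use of 91: step 11. Cache: [72 91 3]
  11. access 91: HIT. Next use of 91: step 17. Cache: [72 91 3]
  12. access 51: MISS, evict 72 (next use: never). Cache: [91 3 51]
  13. access 16: MISS, evict 51 (next use: never). Cache: [91 3 16]
  14. access 83: MISS, evict 3 (next use: step 21). Cache: [91 16 83]
  15. access 16: HIT. Next use of 16: step 16. Cache: [91 16 83]
  16. access 16: HIT. Next use of 16: never. Cache: [91 16 83]
  17. access 91: HIT. Next use of 91: step 18. Cache: [91 16 83]
  18. access 91: HIT. Next use of 91: never. Cache: [91 16 83]
  19. access 42: MISS, evict 91 (next use: never). Cache: [16 83 42]
  20. access 83: HIT. Next use of 83: never. Cache: [16 83 42]
  21. access 3: MISS, evict 16 (next use: never). Cache: [83 42 3]
Total: 12 hits, 9 misses, 6 evictions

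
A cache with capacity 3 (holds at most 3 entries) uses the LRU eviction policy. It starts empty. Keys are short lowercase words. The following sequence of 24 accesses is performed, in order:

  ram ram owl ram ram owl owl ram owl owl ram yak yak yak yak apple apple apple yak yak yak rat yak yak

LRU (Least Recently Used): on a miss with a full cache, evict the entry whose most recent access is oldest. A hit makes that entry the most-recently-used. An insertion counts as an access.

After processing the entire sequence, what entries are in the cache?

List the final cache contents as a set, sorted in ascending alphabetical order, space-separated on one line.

LRU simulation (capacity=3):
  1. access ram: MISS. Cache (LRU->MRU): [ram]
  2. access ram: HIT. Cache (LRU->MRU): [ram]
  3. access owl: MISS. Cache (LRU->MRU): [ram owl]
  4. access ram: HIT. Cache (LRU->MRU): [owl ram]
  5. access ram: HIT. Cache (LRU->MRU): [owl ram]
  6. access owl: HIT. Cache (LRU->MRU): [ram owl]
  7. access owl: HIT. Cache (LRU->MRU): [ram owl]
  8. access ram: HIT. Cache (LRU->MRU): [owl ram]
  9. access owl: HIT. Cache (LRU->MRU): [ram owl]
  10. access owl: HIT. Cache (LRU->MRU): [ram owl]
  11. access ram: HIT. Cache (LRU->MRU): [owl ram]
  12. access yak: MISS. Cache (LRU->MRU): [owl ram yak]
  13. access yak: HIT. Cache (LRU->MRU): [owl ram yak]
  14. access yak: HIT. Cache (LRU->MRU): [owl ram yak]
  15. access yak: HIT. Cache (LRU->MRU): [owl ram yak]
  16. access apple: MISS, evict owl. Cache (LRU->MRU): [ram yak apple]
  17. access apple: HIT. Cache (LRU->MRU): [ram yak apple]
  18. access apple: HIT. Cache (LRU->MRU): [ram yak apple]
  19. access yak: HIT. Cache (LRU->MRU): [ram apple yak]
  20. access yak: HIT. Cache (LRU->MRU): [ram apple yak]
  21. access yak: HIT. Cache (LRU->MRU): [ram apple yak]
  22. access rat: MISS, evict ram. Cache (LRU->MRU): [apple yak rat]
  23. access yak: HIT. Cache (LRU->MRU): [apple rat yak]
  24. access yak: HIT. Cache (LRU->MRU): [apple rat yak]
Total: 19 hits, 5 misses, 2 evictions

Answer: apple rat yak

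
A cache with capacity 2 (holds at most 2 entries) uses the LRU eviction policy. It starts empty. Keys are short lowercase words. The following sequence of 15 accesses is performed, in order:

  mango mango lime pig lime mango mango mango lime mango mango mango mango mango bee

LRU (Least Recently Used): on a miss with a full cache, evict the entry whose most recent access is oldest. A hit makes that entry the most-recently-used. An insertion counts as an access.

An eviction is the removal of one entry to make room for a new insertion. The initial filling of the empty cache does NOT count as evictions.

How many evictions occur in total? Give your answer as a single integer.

Answer: 3

Derivation:
LRU simulation (capacity=2):
  1. access mango: MISS. Cache (LRU->MRU): [mango]
  2. access mango: HIT. Cache (LRU->MRU): [mango]
  3. access lime: MISS. Cache (LRU->MRU): [mango lime]
  4. access pig: MISS, evict mango. Cache (LRU->MRU): [lime pig]
  5. access lime: HIT. Cache (LRU->MRU): [pig lime]
  6. access mango: MISS, evict pig. Cache (LRU->MRU): [lime mango]
  7. access mango: HIT. Cache (LRU->MRU): [lime mango]
  8. access mango: HIT. Cache (LRU->MRU): [lime mango]
  9. access lime: HIT. Cache (LRU->MRU): [mango lime]
  10. access mango: HIT. Cache (LRU->MRU): [lime mango]
  11. access mango: HIT. Cache (LRU->MRU): [lime mango]
  12. access mango: HIT. Cache (LRU->MRU): [lime mango]
  13. access mango: HIT. Cache (LRU->MRU): [lime mango]
  14. access mango: HIT. Cache (LRU->MRU): [lime mango]
  15. access bee: MISS, evict lime. Cache (LRU->MRU): [mango bee]
Total: 10 hits, 5 misses, 3 evictions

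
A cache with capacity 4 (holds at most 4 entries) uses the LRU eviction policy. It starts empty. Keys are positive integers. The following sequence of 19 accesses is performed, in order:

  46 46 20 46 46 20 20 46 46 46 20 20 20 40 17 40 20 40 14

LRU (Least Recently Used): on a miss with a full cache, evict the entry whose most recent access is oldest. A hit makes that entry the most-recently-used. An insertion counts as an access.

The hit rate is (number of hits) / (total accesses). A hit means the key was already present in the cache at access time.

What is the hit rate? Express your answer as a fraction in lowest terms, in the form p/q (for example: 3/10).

Answer: 14/19

Derivation:
LRU simulation (capacity=4):
  1. access 46: MISS. Cache (LRU->MRU): [46]
  2. access 46: HIT. Cache (LRU->MRU): [46]
  3. access 20: MISS. Cache (LRU->MRU): [46 20]
  4. access 46: HIT. Cache (LRU->MRU): [20 46]
  5. access 46: HIT. Cache (LRU->MRU): [20 46]
  6. access 20: HIT. Cache (LRU->MRU): [46 20]
  7. access 20: HIT. Cache (LRU->MRU): [46 20]
  8. access 46: HIT. Cache (LRU->MRU): [20 46]
  9. access 46: HIT. Cache (LRU->MRU): [20 46]
  10. access 46: HIT. Cache (LRU->MRU): [20 46]
  11. access 20: HIT. Cache (LRU->MRU): [46 20]
  12. access 20: HIT. Cache (LRU->MRU): [46 20]
  13. access 20: HIT. Cache (LRU->MRU): [46 20]
  14. access 40: MISS. Cache (LRU->MRU): [46 20 40]
  15. access 17: MISS. Cache (LRU->MRU): [46 20 40 17]
  16. access 40: HIT. Cache (LRU->MRU): [46 20 17 40]
  17. access 20: HIT. Cache (LRU->MRU): [46 17 40 20]
  18. access 40: HIT. Cache (LRU->MRU): [46 17 20 40]
  19. access 14: MISS, evict 46. Cache (LRU->MRU): [17 20 40 14]
Total: 14 hits, 5 misses, 1 evictions

Hit rate = 14/19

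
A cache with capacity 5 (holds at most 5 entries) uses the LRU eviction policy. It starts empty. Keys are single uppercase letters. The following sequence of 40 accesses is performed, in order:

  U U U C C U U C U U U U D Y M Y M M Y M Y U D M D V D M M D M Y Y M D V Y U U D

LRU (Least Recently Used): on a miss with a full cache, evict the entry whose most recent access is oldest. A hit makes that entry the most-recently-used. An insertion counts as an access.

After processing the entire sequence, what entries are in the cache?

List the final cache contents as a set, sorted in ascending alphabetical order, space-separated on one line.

Answer: D M U V Y

Derivation:
LRU simulation (capacity=5):
  1. access U: MISS. Cache (LRU->MRU): [U]
  2. access U: HIT. Cache (LRU->MRU): [U]
  3. access U: HIT. Cache (LRU->MRU): [U]
  4. access C: MISS. Cache (LRU->MRU): [U C]
  5. access C: HIT. Cache (LRU->MRU): [U C]
  6. access U: HIT. Cache (LRU->MRU): [C U]
  7. access U: HIT. Cache (LRU->MRU): [C U]
  8. access C: HIT. Cache (LRU->MRU): [U C]
  9. access U: HIT. Cache (LRU->MRU): [C U]
  10. access U: HIT. Cache (LRU->MRU): [C U]
  11. access U: HIT. Cache (LRU->MRU): [C U]
  12. access U: HIT. Cache (LRU->MRU): [C U]
  13. access D: MISS. Cache (LRU->MRU): [C U D]
  14. access Y: MISS. Cache (LRU->MRU): [C U D Y]
  15. access M: MISS. Cache (LRU->MRU): [C U D Y M]
  16. access Y: HIT. Cache (LRU->MRU): [C U D M Y]
  17. access M: HIT. Cache (LRU->MRU): [C U D Y M]
  18. access M: HIT. Cache (LRU->MRU): [C U D Y M]
  19. access Y: HIT. Cache (LRU->MRU): [C U D M Y]
  20. access M: HIT. Cache (LRU->MRU): [C U D Y M]
  21. access Y: HIT. Cache (LRU->MRU): [C U D M Y]
  22. access U: HIT. Cache (LRU->MRU): [C D M Y U]
  23. access D: HIT. Cache (LRU->MRU): [C M Y U D]
  24. access M: HIT. Cache (LRU->MRU): [C Y U D M]
  25. access D: HIT. Cache (LRU->MRU): [C Y U M D]
  26. access V: MISS, evict C. Cache (LRU->MRU): [Y U M D V]
  27. access D: HIT. Cache (LRU->MRU): [Y U M V D]
  28. access M: HIT. Cache (LRU->MRU): [Y U V D M]
  29. access M: HIT. Cache (LRU->MRU): [Y U V D M]
  30. access D: HIT. Cache (LRU->MRU): [Y U V M D]
  31. access M: HIT. Cache (LRU->MRU): [Y U V D M]
  32. access Y: HIT. Cache (LRU->MRU): [U V D M Y]
  33. access Y: HIT. Cache (LRU->MRU): [U V D M Y]
  34. access M: HIT. Cache (LRU->MRU): [U V D Y M]
  35. access D: HIT. Cache (LRU->MRU): [U V Y M D]
  36. access V: HIT. Cache (LRU->MRU): [U Y M D V]
  37. access Y: HIT. Cache (LRU->MRU): [U M D V Y]
  38. access U: HIT. Cache (LRU->MRU): [M D V Y U]
  39. access U: HIT. Cache (LRU->MRU): [M D V Y U]
  40. access D: HIT. Cache (LRU->MRU): [M V Y U D]
Total: 34 hits, 6 misses, 1 evictions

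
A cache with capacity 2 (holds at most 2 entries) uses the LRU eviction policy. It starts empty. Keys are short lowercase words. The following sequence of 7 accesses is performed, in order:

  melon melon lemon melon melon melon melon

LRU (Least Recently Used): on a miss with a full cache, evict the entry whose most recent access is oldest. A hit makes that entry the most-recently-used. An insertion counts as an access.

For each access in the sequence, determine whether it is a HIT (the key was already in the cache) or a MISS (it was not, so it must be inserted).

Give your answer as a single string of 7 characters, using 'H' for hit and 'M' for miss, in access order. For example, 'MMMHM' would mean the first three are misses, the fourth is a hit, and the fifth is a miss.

Answer: MHMHHHH

Derivation:
LRU simulation (capacity=2):
  1. access melon: MISS. Cache (LRU->MRU): [melon]
  2. access melon: HIT. Cache (LRU->MRU): [melon]
  3. access lemon: MISS. Cache (LRU->MRU): [melon lemon]
  4. access melon: HIT. Cache (LRU->MRU): [lemon melon]
  5. access melon: HIT. Cache (LRU->MRU): [lemon melon]
  6. access melon: HIT. Cache (LRU->MRU): [lemon melon]
  7. access melon: HIT. Cache (LRU->MRU): [lemon melon]
Total: 5 hits, 2 misses, 0 evictions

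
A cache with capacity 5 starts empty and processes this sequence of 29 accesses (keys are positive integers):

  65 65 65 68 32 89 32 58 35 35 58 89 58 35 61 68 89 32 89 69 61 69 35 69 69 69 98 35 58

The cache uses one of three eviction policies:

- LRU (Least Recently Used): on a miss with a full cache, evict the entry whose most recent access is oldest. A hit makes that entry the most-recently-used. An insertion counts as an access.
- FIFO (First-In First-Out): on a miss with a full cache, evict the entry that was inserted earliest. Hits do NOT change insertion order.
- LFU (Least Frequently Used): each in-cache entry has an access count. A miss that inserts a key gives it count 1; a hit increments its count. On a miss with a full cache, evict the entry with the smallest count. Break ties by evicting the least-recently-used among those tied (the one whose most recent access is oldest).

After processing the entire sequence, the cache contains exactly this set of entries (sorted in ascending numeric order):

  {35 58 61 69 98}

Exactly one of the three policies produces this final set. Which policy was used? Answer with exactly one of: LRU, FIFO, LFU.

Answer: LRU

Derivation:
Simulating under each policy and comparing final sets:
  LRU: final set = {35 58 61 69 98} -> MATCHES target
  FIFO: final set = {35 58 69 89 98} -> differs
  LFU: final set = {35 58 69 89 98} -> differs
Only LRU produces the target set.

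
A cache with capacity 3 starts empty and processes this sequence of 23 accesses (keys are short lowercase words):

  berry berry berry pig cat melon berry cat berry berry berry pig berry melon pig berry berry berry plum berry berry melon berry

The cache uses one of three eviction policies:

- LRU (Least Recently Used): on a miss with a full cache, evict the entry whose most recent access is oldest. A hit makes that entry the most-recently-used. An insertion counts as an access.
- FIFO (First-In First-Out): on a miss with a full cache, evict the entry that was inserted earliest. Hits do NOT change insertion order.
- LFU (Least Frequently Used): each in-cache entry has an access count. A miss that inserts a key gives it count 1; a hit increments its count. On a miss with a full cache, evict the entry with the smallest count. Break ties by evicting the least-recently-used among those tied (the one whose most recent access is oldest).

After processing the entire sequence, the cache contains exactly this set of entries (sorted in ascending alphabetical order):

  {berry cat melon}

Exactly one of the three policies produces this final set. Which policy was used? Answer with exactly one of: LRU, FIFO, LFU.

Simulating under each policy and comparing final sets:
  LRU: final set = {berry melon plum} -> differs
  FIFO: final set = {berry melon plum} -> differs
  LFU: final set = {berry cat melon} -> MATCHES target
Only LFU produces the target set.

Answer: LFU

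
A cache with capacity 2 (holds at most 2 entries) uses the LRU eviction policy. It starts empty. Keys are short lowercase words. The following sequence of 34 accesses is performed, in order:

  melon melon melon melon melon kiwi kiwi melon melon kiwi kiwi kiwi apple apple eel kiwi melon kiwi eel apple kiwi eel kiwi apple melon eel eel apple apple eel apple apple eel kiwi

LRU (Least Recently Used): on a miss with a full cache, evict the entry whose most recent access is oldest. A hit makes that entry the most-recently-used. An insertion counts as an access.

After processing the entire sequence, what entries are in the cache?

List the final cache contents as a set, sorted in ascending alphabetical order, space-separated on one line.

LRU simulation (capacity=2):
  1. access melon: MISS. Cache (LRU->MRU): [melon]
  2. access melon: HIT. Cache (LRU->MRU): [melon]
  3. access melon: HIT. Cache (LRU->MRU): [melon]
  4. access melon: HIT. Cache (LRU->MRU): [melon]
  5. access melon: HIT. Cache (LRU->MRU): [melon]
  6. access kiwi: MISS. Cache (LRU->MRU): [melon kiwi]
  7. access kiwi: HIT. Cache (LRU->MRU): [melon kiwi]
  8. access melon: HIT. Cache (LRU->MRU): [kiwi melon]
  9. access melon: HIT. Cache (LRU->MRU): [kiwi melon]
  10. access kiwi: HIT. Cache (LRU->MRU): [melon kiwi]
  11. access kiwi: HIT. Cache (LRU->MRU): [melon kiwi]
  12. access kiwi: HIT. Cache (LRU->MRU): [melon kiwi]
  13. access apple: MISS, evict melon. Cache (LRU->MRU): [kiwi apple]
  14. access apple: HIT. Cache (LRU->MRU): [kiwi apple]
  15. access eel: MISS, evict kiwi. Cache (LRU->MRU): [apple eel]
  16. access kiwi: MISS, evict apple. Cache (LRU->MRU): [eel kiwi]
  17. access melon: MISS, evict eel. Cache (LRU->MRU): [kiwi melon]
  18. access kiwi: HIT. Cache (LRU->MRU): [melon kiwi]
  19. access eel: MISS, evict melon. Cache (LRU->MRU): [kiwi eel]
  20. access apple: MISS, evict kiwi. Cache (LRU->MRU): [eel apple]
  21. access kiwi: MISS, evict eel. Cache (LRU->MRU): [apple kiwi]
  22. access eel: MISS, evict apple. Cache (LRU->MRU): [kiwi eel]
  23. access kiwi: HIT. Cache (LRU->MRU): [eel kiwi]
  24. access apple: MISS, evict eel. Cache (LRU->MRU): [kiwi apple]
  25. access melon: MISS, evict kiwi. Cache (LRU->MRU): [apple melon]
  26. access eel: MISS, evict apple. Cache (LRU->MRU): [melon eel]
  27. access eel: HIT. Cache (LRU->MRU): [melon eel]
  28. access apple: MISS, evict melon. Cache (LRU->MRU): [eel apple]
  29. access apple: HIT. Cache (LRU->MRU): [eel apple]
  30. access eel: HIT. Cache (LRU->MRU): [apple eel]
  31. access apple: HIT. Cache (LRU->MRU): [eel apple]
  32. access apple: HIT. Cache (LRU->MRU): [eel apple]
  33. access eel: HIT. Cache (LRU->MRU): [apple eel]
  34. access kiwi: MISS, evict apple. Cache (LRU->MRU): [eel kiwi]
Total: 19 hits, 15 misses, 13 evictions

Answer: eel kiwi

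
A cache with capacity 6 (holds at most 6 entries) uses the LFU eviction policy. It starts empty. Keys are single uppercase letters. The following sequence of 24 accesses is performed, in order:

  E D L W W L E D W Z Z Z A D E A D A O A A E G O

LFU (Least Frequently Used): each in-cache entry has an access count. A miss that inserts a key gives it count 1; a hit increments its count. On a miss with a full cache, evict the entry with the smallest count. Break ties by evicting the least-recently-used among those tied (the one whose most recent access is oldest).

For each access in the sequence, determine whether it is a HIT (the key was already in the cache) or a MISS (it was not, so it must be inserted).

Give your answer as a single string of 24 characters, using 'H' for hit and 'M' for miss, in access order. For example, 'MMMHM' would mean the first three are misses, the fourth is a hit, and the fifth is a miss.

Answer: MMMMHHHHHMHHMHHHHHMHHHMM

Derivation:
LFU simulation (capacity=6):
  1. access E: MISS. Cache: [E(c=1)]
  2. access D: MISS. Cache: [E(c=1) D(c=1)]
  3. access L: MISS. Cache: [E(c=1) D(c=1) L(c=1)]
  4. access W: MISS. Cache: [E(c=1) D(c=1) L(c=1) W(c=1)]
  5. access W: HIT, count now 2. Cache: [E(c=1) D(c=1) L(c=1) W(c=2)]
  6. access L: HIT, count now 2. Cache: [E(c=1) D(c=1) W(c=2) L(c=2)]
  7. access E: HIT, count now 2. Cache: [D(c=1) W(c=2) L(c=2) E(c=2)]
  8. access D: HIT, count now 2. Cache: [W(c=2) L(c=2) E(c=2) D(c=2)]
  9. access W: HIT, count now 3. Cache: [L(c=2) E(c=2) D(c=2) W(c=3)]
  10. access Z: MISS. Cache: [Z(c=1) L(c=2) E(c=2) D(c=2) W(c=3)]
  11. access Z: HIT, count now 2. Cache: [L(c=2) E(c=2) D(c=2) Z(c=2) W(c=3)]
  12. access Z: HIT, count now 3. Cache: [L(c=2) E(c=2) D(c=2) W(c=3) Z(c=3)]
  13. access A: MISS. Cache: [A(c=1) L(c=2) E(c=2) D(c=2) W(c=3) Z(c=3)]
  14. access D: HIT, count now 3. Cache: [A(c=1) L(c=2) E(c=2) W(c=3) Z(c=3) D(c=3)]
  15. access E: HIT, count now 3. Cache: [A(c=1) L(c=2) W(c=3) Z(c=3) D(c=3) E(c=3)]
  16. access A: HIT, count now 2. Cache: [L(c=2) A(c=2) W(c=3) Z(c=3) D(c=3) E(c=3)]
  17. access D: HIT, count now 4. Cache: [L(c=2) A(c=2) W(c=3) Z(c=3) E(c=3) D(c=4)]
  18. access A: HIT, count now 3. Cache: [L(c=2) W(c=3) Z(c=3) E(c=3) A(c=3) D(c=4)]
  19. access O: MISS, evict L(c=2). Cache: [O(c=1) W(c=3) Z(c=3) E(c=3) A(c=3) D(c=4)]
  20. access A: HIT, count now 4. Cache: [O(c=1) W(c=3) Z(c=3) E(c=3) D(c=4) A(c=4)]
  21. access A: HIT, count now 5. Cache: [O(c=1) W(c=3) Z(c=3) E(c=3) D(c=4) A(c=5)]
  22. access E: HIT, count now 4. Cache: [O(c=1) W(c=3) Z(c=3) D(c=4) E(c=4) A(c=5)]
  23. access G: MISS, evict O(c=1). Cache: [G(c=1) W(c=3) Z(c=3) D(c=4) E(c=4) A(c=5)]
  24. access O: MISS, evict G(c=1). Cache: [O(c=1) W(c=3) Z(c=3) D(c=4) E(c=4) A(c=5)]
Total: 15 hits, 9 misses, 3 evictions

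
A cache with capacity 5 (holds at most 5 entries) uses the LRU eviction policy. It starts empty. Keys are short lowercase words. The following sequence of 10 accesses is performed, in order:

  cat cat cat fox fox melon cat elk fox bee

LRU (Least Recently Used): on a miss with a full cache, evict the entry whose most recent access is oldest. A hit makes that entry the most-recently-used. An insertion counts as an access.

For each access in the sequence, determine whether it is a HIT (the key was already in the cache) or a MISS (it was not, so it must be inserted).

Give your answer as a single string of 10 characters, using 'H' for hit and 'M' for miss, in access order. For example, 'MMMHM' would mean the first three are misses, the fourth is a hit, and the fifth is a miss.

Answer: MHHMHMHMHM

Derivation:
LRU simulation (capacity=5):
  1. access cat: MISS. Cache (LRU->MRU): [cat]
  2. access cat: HIT. Cache (LRU->MRU): [cat]
  3. access cat: HIT. Cache (LRU->MRU): [cat]
  4. access fox: MISS. Cache (LRU->MRU): [cat fox]
  5. access fox: HIT. Cache (LRU->MRU): [cat fox]
  6. access melon: MISS. Cache (LRU->MRU): [cat fox melon]
  7. access cat: HIT. Cache (LRU->MRU): [fox melon cat]
  8. access elk: MISS. Cache (LRU->MRU): [fox melon cat elk]
  9. access fox: HIT. Cache (LRU->MRU): [melon cat elk fox]
  10. access bee: MISS. Cache (LRU->MRU): [melon cat elk fox bee]
Total: 5 hits, 5 misses, 0 evictions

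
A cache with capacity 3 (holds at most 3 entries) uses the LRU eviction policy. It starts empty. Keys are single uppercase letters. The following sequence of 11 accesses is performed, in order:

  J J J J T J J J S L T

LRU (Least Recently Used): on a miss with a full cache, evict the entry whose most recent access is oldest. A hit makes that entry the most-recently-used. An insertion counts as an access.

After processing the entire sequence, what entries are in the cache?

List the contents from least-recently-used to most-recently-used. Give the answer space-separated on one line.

LRU simulation (capacity=3):
  1. access J: MISS. Cache (LRU->MRU): [J]
  2. access J: HIT. Cache (LRU->MRU): [J]
  3. access J: HIT. Cache (LRU->MRU): [J]
  4. access J: HIT. Cache (LRU->MRU): [J]
  5. access T: MISS. Cache (LRU->MRU): [J T]
  6. access J: HIT. Cache (LRU->MRU): [T J]
  7. access J: HIT. Cache (LRU->MRU): [T J]
  8. access J: HIT. Cache (LRU->MRU): [T J]
  9. access S: MISS. Cache (LRU->MRU): [T J S]
  10. access L: MISS, evict T. Cache (LRU->MRU): [J S L]
  11. access T: MISS, evict J. Cache (LRU->MRU): [S L T]
Total: 6 hits, 5 misses, 2 evictions

Answer: S L T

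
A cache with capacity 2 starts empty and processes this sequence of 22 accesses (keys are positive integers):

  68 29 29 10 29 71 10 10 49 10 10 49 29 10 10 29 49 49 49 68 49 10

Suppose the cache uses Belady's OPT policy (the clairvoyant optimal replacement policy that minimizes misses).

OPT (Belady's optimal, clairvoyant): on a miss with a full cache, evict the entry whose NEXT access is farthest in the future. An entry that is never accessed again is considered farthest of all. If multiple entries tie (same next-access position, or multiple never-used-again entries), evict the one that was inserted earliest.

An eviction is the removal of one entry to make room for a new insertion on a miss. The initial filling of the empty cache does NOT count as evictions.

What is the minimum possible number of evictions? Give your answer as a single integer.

Answer: 7

Derivation:
OPT (Belady) simulation (capacity=2):
  1. access 68: MISS. Cache: [68]
  2. access 29: MISS. Cache: [68 29]
  3. access 29: HIT. Next use of 29: step 5. Cache: [68 29]
  4. access 10: MISS, evict 68 (next use: step 20). Cache: [29 10]
  5. access 29: HIT. Next use of 29: step 13. Cache: [29 10]
  6. access 71: MISS, evict 29 (next use: step 13). Cache: [10 71]
  7. access 10: HIT. Next use of 10: step 8. Cache: [10 71]
  8. access 10: HIT. Next use of 10: step 10. Cache: [10 71]
  9. access 49: MISS, evict 71 (next use: never). Cache: [10 49]
  10. access 10: HIT. Next use of 10: step 11. Cache: [10 49]
  11. access 10: HIT. Next use of 10: step 14. Cache: [10 49]
  12. access 49: HIT. Next use of 49: step 17. Cache: [10 49]
  13. access 29: MISS, evict 49 (next use: step 17). Cache: [10 29]
  14. access 10: HIT. Next use of 10: step 15. Cache: [10 29]
  15. access 10: HIT. Next use of 10: step 22. Cache: [10 29]
  16. access 29: HIT. Next use of 29: never. Cache: [10 29]
  17. access 49: MISS, evict 29 (next use: never). Cache: [10 49]
  18. access 49: HIT. Next use of 49: step 19. Cache: [10 49]
  19. access 49: HIT. Next use of 49: step 21. Cache: [10 49]
  20. access 68: MISS, evict 10 (next use: step 22). Cache: [49 68]
  21. access 49: HIT. Next use of 49: never. Cache: [49 68]
  22. access 10: MISS, evict 49 (next use: never). Cache: [68 10]
Total: 13 hits, 9 misses, 7 evictions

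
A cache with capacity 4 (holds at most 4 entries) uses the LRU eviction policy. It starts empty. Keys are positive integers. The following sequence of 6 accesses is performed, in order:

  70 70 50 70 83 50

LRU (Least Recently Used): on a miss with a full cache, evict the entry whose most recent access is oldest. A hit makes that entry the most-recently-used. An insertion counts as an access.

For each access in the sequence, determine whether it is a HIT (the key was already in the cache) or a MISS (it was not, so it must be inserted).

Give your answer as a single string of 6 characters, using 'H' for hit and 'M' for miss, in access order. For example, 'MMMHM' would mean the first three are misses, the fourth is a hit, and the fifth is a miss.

Answer: MHMHMH

Derivation:
LRU simulation (capacity=4):
  1. access 70: MISS. Cache (LRU->MRU): [70]
  2. access 70: HIT. Cache (LRU->MRU): [70]
  3. access 50: MISS. Cache (LRU->MRU): [70 50]
  4. access 70: HIT. Cache (LRU->MRU): [50 70]
  5. access 83: MISS. Cache (LRU->MRU): [50 70 83]
  6. access 50: HIT. Cache (LRU->MRU): [70 83 50]
Total: 3 hits, 3 misses, 0 evictions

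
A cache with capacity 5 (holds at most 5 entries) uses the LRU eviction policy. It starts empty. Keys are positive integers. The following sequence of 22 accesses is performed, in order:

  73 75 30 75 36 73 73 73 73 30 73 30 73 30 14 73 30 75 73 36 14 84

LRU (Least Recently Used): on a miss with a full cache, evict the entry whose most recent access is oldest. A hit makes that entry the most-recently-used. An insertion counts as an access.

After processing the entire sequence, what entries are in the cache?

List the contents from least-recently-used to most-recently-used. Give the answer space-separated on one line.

LRU simulation (capacity=5):
  1. access 73: MISS. Cache (LRU->MRU): [73]
  2. access 75: MISS. Cache (LRU->MRU): [73 75]
  3. access 30: MISS. Cache (LRU->MRU): [73 75 30]
  4. access 75: HIT. Cache (LRU->MRU): [73 30 75]
  5. access 36: MISS. Cache (LRU->MRU): [73 30 75 36]
  6. access 73: HIT. Cache (LRU->MRU): [30 75 36 73]
  7. access 73: HIT. Cache (LRU->MRU): [30 75 36 73]
  8. access 73: HIT. Cache (LRU->MRU): [30 75 36 73]
  9. access 73: HIT. Cache (LRU->MRU): [30 75 36 73]
  10. access 30: HIT. Cache (LRU->MRU): [75 36 73 30]
  11. access 73: HIT. Cache (LRU->MRU): [75 36 30 73]
  12. access 30: HIT. Cache (LRU->MRU): [75 36 73 30]
  13. access 73: HIT. Cache (LRU->MRU): [75 36 30 73]
  14. access 30: HIT. Cache (LRU->MRU): [75 36 73 30]
  15. access 14: MISS. Cache (LRU->MRU): [75 36 73 30 14]
  16. access 73: HIT. Cache (LRU->MRU): [75 36 30 14 73]
  17. access 30: HIT. Cache (LRU->MRU): [75 36 14 73 30]
  18. access 75: HIT. Cache (LRU->MRU): [36 14 73 30 75]
  19. access 73: HIT. Cache (LRU->MRU): [36 14 30 75 73]
  20. access 36: HIT. Cache (LRU->MRU): [14 30 75 73 36]
  21. access 14: HIT. Cache (LRU->MRU): [30 75 73 36 14]
  22. access 84: MISS, evict 30. Cache (LRU->MRU): [75 73 36 14 84]
Total: 16 hits, 6 misses, 1 evictions

Answer: 75 73 36 14 84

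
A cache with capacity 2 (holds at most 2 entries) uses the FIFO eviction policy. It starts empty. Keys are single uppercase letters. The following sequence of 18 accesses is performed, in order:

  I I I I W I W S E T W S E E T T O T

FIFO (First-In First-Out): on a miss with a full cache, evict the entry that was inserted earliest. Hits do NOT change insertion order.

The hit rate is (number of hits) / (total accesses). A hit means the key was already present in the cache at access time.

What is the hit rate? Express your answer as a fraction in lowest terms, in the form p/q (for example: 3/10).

FIFO simulation (capacity=2):
  1. access I: MISS. Cache (old->new): [I]
  2. access I: HIT. Cache (old->new): [I]
  3. access I: HIT. Cache (old->new): [I]
  4. access I: HIT. Cache (old->new): [I]
  5. access W: MISS. Cache (old->new): [I W]
  6. access I: HIT. Cache (old->new): [I W]
  7. access W: HIT. Cache (old->new): [I W]
  8. access S: MISS, evict I. Cache (old->new): [W S]
  9. access E: MISS, evict W. Cache (old->new): [S E]
  10. access T: MISS, evict S. Cache (old->new): [E T]
  11. access W: MISS, evict E. Cache (old->new): [T W]
  12. access S: MISS, evict T. Cache (old->new): [W S]
  13. access E: MISS, evict W. Cache (old->new): [S E]
  14. access E: HIT. Cache (old->new): [S E]
  15. access T: MISS, evict S. Cache (old->new): [E T]
  16. access T: HIT. Cache (old->new): [E T]
  17. access O: MISS, evict E. Cache (old->new): [T O]
  18. access T: HIT. Cache (old->new): [T O]
Total: 8 hits, 10 misses, 8 evictions

Hit rate = 8/18 = 4/9

Answer: 4/9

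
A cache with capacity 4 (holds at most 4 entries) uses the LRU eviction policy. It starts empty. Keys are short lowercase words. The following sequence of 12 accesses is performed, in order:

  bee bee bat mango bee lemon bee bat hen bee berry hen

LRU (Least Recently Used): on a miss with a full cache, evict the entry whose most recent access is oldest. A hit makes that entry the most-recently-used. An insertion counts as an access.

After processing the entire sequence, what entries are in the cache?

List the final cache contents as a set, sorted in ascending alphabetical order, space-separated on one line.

Answer: bat bee berry hen

Derivation:
LRU simulation (capacity=4):
  1. access bee: MISS. Cache (LRU->MRU): [bee]
  2. access bee: HIT. Cache (LRU->MRU): [bee]
  3. access bat: MISS. Cache (LRU->MRU): [bee bat]
  4. access mango: MISS. Cache (LRU->MRU): [bee bat mango]
  5. access bee: HIT. Cache (LRU->MRU): [bat mango bee]
  6. access lemon: MISS. Cache (LRU->MRU): [bat mango bee lemon]
  7. access bee: HIT. Cache (LRU->MRU): [bat mango lemon bee]
  8. access bat: HIT. Cache (LRU->MRU): [mango lemon bee bat]
  9. access hen: MISS, evict mango. Cache (LRU->MRU): [lemon bee bat hen]
  10. access bee: HIT. Cache (LRU->MRU): [lemon bat hen bee]
  11. access berry: MISS, evict lemon. Cache (LRU->MRU): [bat hen bee berry]
  12. access hen: HIT. Cache (LRU->MRU): [bat bee berry hen]
Total: 6 hits, 6 misses, 2 evictions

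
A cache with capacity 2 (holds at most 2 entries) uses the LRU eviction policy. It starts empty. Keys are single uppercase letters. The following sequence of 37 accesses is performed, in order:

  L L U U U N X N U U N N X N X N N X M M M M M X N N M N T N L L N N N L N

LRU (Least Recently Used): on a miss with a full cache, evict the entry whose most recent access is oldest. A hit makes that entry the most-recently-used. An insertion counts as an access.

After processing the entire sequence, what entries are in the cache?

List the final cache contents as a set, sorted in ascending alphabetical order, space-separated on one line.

Answer: L N

Derivation:
LRU simulation (capacity=2):
  1. access L: MISS. Cache (LRU->MRU): [L]
  2. access L: HIT. Cache (LRU->MRU): [L]
  3. access U: MISS. Cache (LRU->MRU): [L U]
  4. access U: HIT. Cache (LRU->MRU): [L U]
  5. access U: HIT. Cache (LRU->MRU): [L U]
  6. access N: MISS, evict L. Cache (LRU->MRU): [U N]
  7. access X: MISS, evict U. Cache (LRU->MRU): [N X]
  8. access N: HIT. Cache (LRU->MRU): [X N]
  9. access U: MISS, evict X. Cache (LRU->MRU): [N U]
  10. access U: HIT. Cache (LRU->MRU): [N U]
  11. access N: HIT. Cache (LRU->MRU): [U N]
  12. access N: HIT. Cache (LRU->MRU): [U N]
  13. access X: MISS, evict U. Cache (LRU->MRU): [N X]
  14. access N: HIT. Cache (LRU->MRU): [X N]
  15. access X: HIT. Cache (LRU->MRU): [N X]
  16. access N: HIT. Cache (LRU->MRU): [X N]
  17. access N: HIT. Cache (LRU->MRU): [X N]
  18. access X: HIT. Cache (LRU->MRU): [N X]
  19. access M: MISS, evict N. Cache (LRU->MRU): [X M]
  20. access M: HIT. Cache (LRU->MRU): [X M]
  21. access M: HIT. Cache (LRU->MRU): [X M]
  22. access M: HIT. Cache (LRU->MRU): [X M]
  23. access M: HIT. Cache (LRU->MRU): [X M]
  24. access X: HIT. Cache (LRU->MRU): [M X]
  25. access N: MISS, evict M. Cache (LRU->MRU): [X N]
  26. access N: HIT. Cache (LRU->MRU): [X N]
  27. access M: MISS, evict X. Cache (LRU->MRU): [N M]
  28. access N: HIT. Cache (LRU->MRU): [M N]
  29. access T: MISS, evict M. Cache (LRU->MRU): [N T]
  30. access N: HIT. Cache (LRU->MRU): [T N]
  31. access L: MISS, evict T. Cache (LRU->MRU): [N L]
  32. access L: HIT. Cache (LRU->MRU): [N L]
  33. access N: HIT. Cache (LRU->MRU): [L N]
  34. access N: HIT. Cache (LRU->MRU): [L N]
  35. access N: HIT. Cache (LRU->MRU): [L N]
  36. access L: HIT. Cache (LRU->MRU): [N L]
  37. access N: HIT. Cache (LRU->MRU): [L N]
Total: 26 hits, 11 misses, 9 evictions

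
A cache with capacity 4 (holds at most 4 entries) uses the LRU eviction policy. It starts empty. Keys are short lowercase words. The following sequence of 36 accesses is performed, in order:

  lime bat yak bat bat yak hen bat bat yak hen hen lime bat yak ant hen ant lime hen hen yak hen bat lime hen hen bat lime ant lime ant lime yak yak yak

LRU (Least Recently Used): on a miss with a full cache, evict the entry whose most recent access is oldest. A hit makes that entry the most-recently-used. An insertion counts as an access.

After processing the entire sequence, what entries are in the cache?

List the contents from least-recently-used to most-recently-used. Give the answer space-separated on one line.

Answer: bat ant lime yak

Derivation:
LRU simulation (capacity=4):
  1. access lime: MISS. Cache (LRU->MRU): [lime]
  2. access bat: MISS. Cache (LRU->MRU): [lime bat]
  3. access yak: MISS. Cache (LRU->MRU): [lime bat yak]
  4. access bat: HIT. Cache (LRU->MRU): [lime yak bat]
  5. access bat: HIT. Cache (LRU->MRU): [lime yak bat]
  6. access yak: HIT. Cache (LRU->MRU): [lime bat yak]
  7. access hen: MISS. Cache (LRU->MRU): [lime bat yak hen]
  8. access bat: HIT. Cache (LRU->MRU): [lime yak hen bat]
  9. access bat: HIT. Cache (LRU->MRU): [lime yak hen bat]
  10. access yak: HIT. Cache (LRU->MRU): [lime hen bat yak]
  11. access hen: HIT. Cache (LRU->MRU): [lime bat yak hen]
  12. access hen: HIT. Cache (LRU->MRU): [lime bat yak hen]
  13. access lime: HIT. Cache (LRU->MRU): [bat yak hen lime]
  14. access bat: HIT. Cache (LRU->MRU): [yak hen lime bat]
  15. access yak: HIT. Cache (LRU->MRU): [hen lime bat yak]
  16. access ant: MISS, evict hen. Cache (LRU->MRU): [lime bat yak ant]
  17. access hen: MISS, evict lime. Cache (LRU->MRU): [bat yak ant hen]
  18. access ant: HIT. Cache (LRU->MRU): [bat yak hen ant]
  19. access lime: MISS, evict bat. Cache (LRU->MRU): [yak hen ant lime]
  20. access hen: HIT. Cache (LRU->MRU): [yak ant lime hen]
  21. access hen: HIT. Cache (LRU->MRU): [yak ant lime hen]
  22. access yak: HIT. Cache (LRU->MRU): [ant lime hen yak]
  23. access hen: HIT. Cache (LRU->MRU): [ant lime yak hen]
  24. access bat: MISS, evict ant. Cache (LRU->MRU): [lime yak hen bat]
  25. access lime: HIT. Cache (LRU->MRU): [yak hen bat lime]
  26. access hen: HIT. Cache (LRU->MRU): [yak bat lime hen]
  27. access hen: HIT. Cache (LRU->MRU): [yak bat lime hen]
  28. access bat: HIT. Cache (LRU->MRU): [yak lime hen bat]
  29. access lime: HIT. Cache (LRU->MRU): [yak hen bat lime]
  30. access ant: MISS, evict yak. Cache (LRU->MRU): [hen bat lime ant]
  31. access lime: HIT. Cache (LRU->MRU): [hen bat ant lime]
  32. access ant: HIT. Cache (LRU->MRU): [hen bat lime ant]
  33. access lime: HIT. Cache (LRU->MRU): [hen bat ant lime]
  34. access yak: MISS, evict hen. Cache (LRU->MRU): [bat ant lime yak]
  35. access yak: HIT. Cache (LRU->MRU): [bat ant lime yak]
  36. access yak: HIT. Cache (LRU->MRU): [bat ant lime yak]
Total: 26 hits, 10 misses, 6 evictions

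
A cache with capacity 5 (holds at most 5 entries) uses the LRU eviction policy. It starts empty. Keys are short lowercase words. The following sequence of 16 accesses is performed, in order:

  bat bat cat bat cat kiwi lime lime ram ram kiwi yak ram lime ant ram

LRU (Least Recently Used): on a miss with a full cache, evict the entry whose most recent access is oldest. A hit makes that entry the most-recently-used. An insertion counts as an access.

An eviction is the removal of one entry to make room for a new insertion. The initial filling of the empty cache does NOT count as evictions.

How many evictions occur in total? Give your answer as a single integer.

Answer: 2

Derivation:
LRU simulation (capacity=5):
  1. access bat: MISS. Cache (LRU->MRU): [bat]
  2. access bat: HIT. Cache (LRU->MRU): [bat]
  3. access cat: MISS. Cache (LRU->MRU): [bat cat]
  4. access bat: HIT. Cache (LRU->MRU): [cat bat]
  5. access cat: HIT. Cache (LRU->MRU): [bat cat]
  6. access kiwi: MISS. Cache (LRU->MRU): [bat cat kiwi]
  7. access lime: MISS. Cache (LRU->MRU): [bat cat kiwi lime]
  8. access lime: HIT. Cache (LRU->MRU): [bat cat kiwi lime]
  9. access ram: MISS. Cache (LRU->MRU): [bat cat kiwi lime ram]
  10. access ram: HIT. Cache (LRU->MRU): [bat cat kiwi lime ram]
  11. access kiwi: HIT. Cache (LRU->MRU): [bat cat lime ram kiwi]
  12. access yak: MISS, evict bat. Cache (LRU->MRU): [cat lime ram kiwi yak]
  13. access ram: HIT. Cache (LRU->MRU): [cat lime kiwi yak ram]
  14. access lime: HIT. Cache (LRU->MRU): [cat kiwi yak ram lime]
  15. access ant: MISS, evict cat. Cache (LRU->MRU): [kiwi yak ram lime ant]
  16. access ram: HIT. Cache (LRU->MRU): [kiwi yak lime ant ram]
Total: 9 hits, 7 misses, 2 evictions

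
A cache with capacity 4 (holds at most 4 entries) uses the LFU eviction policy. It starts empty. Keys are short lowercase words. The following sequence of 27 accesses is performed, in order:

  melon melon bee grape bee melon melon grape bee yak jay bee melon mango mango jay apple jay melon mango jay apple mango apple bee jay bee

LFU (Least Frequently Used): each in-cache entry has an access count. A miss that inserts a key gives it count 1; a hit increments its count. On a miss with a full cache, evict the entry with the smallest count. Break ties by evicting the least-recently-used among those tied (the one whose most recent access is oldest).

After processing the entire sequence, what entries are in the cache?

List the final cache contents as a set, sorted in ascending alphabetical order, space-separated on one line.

Answer: bee jay mango melon

Derivation:
LFU simulation (capacity=4):
  1. access melon: MISS. Cache: [melon(c=1)]
  2. access melon: HIT, count now 2. Cache: [melon(c=2)]
  3. access bee: MISS. Cache: [bee(c=1) melon(c=2)]
  4. access grape: MISS. Cache: [bee(c=1) grape(c=1) melon(c=2)]
  5. access bee: HIT, count now 2. Cache: [grape(c=1) melon(c=2) bee(c=2)]
  6. access melon: HIT, count now 3. Cache: [grape(c=1) bee(c=2) melon(c=3)]
  7. access melon: HIT, count now 4. Cache: [grape(c=1) bee(c=2) melon(c=4)]
  8. access grape: HIT, count now 2. Cache: [bee(c=2) grape(c=2) melon(c=4)]
  9. access bee: HIT, count now 3. Cache: [grape(c=2) bee(c=3) melon(c=4)]
  10. access yak: MISS. Cache: [yak(c=1) grape(c=2) bee(c=3) melon(c=4)]
  11. access jay: MISS, evict yak(c=1). Cache: [jay(c=1) grape(c=2) bee(c=3) melon(c=4)]
  12. access bee: HIT, count now 4. Cache: [jay(c=1) grape(c=2) melon(c=4) bee(c=4)]
  13. access melon: HIT, count now 5. Cache: [jay(c=1) grape(c=2) bee(c=4) melon(c=5)]
  14. access mango: MISS, evict jay(c=1). Cache: [mango(c=1) grape(c=2) bee(c=4) melon(c=5)]
  15. access mango: HIT, count now 2. Cache: [grape(c=2) mango(c=2) bee(c=4) melon(c=5)]
  16. access jay: MISS, evict grape(c=2). Cache: [jay(c=1) mango(c=2) bee(c=4) melon(c=5)]
  17. access apple: MISS, evict jay(c=1). Cache: [apple(c=1) mango(c=2) bee(c=4) melon(c=5)]
  18. access jay: MISS, evict apple(c=1). Cache: [jay(c=1) mango(c=2) bee(c=4) melon(c=5)]
  19. access melon: HIT, count now 6. Cache: [jay(c=1) mango(c=2) bee(c=4) melon(c=6)]
  20. access mango: HIT, count now 3. Cache: [jay(c=1) mango(c=3) bee(c=4) melon(c=6)]
  21. access jay: HIT, count now 2. Cache: [jay(c=2) mango(c=3) bee(c=4) melon(c=6)]
  22. access apple: MISS, evict jay(c=2). Cache: [apple(c=1) mango(c=3) bee(c=4) melon(c=6)]
  23. access mango: HIT, count now 4. Cache: [apple(c=1) bee(c=4) mango(c=4) melon(c=6)]
  24. access apple: HIT, count now 2. Cache: [apple(c=2) bee(c=4) mango(c=4) melon(c=6)]
  25. access bee: HIT, count now 5. Cache: [apple(c=2) mango(c=4) bee(c=5) melon(c=6)]
  26. access jay: MISS, evict apple(c=2). Cache: [jay(c=1) mango(c=4) bee(c=5) melon(c=6)]
  27. access bee: HIT, count now 6. Cache: [jay(c=1) mango(c=4) melon(c=6) bee(c=6)]
Total: 16 hits, 11 misses, 7 evictions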